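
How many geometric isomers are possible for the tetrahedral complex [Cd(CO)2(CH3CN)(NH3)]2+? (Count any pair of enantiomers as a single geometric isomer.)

Only one geometric arrangement is possible.

1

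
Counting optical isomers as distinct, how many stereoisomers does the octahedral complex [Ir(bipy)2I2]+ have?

3

In an octahedral complex each vertex has one trans partner and four cis neighbours.
Each bipy is bidentate and must span two cis positions.
There are 2 geometric isomers: I trans; I cis (chiral).
One of these lacks any improper symmetry element and so occurs as an enantiomeric pair, giving 2 + 1 = 3 stereoisomers in total.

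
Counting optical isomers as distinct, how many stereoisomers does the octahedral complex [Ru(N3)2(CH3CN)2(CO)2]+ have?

6

In an octahedral complex each vertex has one trans partner and four cis neighbours.
There are 5 geometric isomers: N3 trans, CH3CN trans, CO trans; N3 cis, CH3CN trans, CO cis; N3 trans, CH3CN cis, CO cis; N3 cis, CH3CN cis, CO cis (chiral); N3 cis, CH3CN cis, CO trans.
One of these lacks any improper symmetry element and so occurs as an enantiomeric pair, giving 5 + 1 = 6 stereoisomers in total.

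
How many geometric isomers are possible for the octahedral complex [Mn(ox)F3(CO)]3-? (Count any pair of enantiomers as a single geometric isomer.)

2

In an octahedral complex each vertex has one trans partner and four cis neighbours.
Each ox is bidentate and must span two cis positions.
There are 2 geometric isomers: F fac; F mer.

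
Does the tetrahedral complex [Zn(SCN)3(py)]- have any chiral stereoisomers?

no

In a tetrahedral complex all four positions are equivalent and every pair of ligands is adjacent — there is no cis/trans distinction.
Only one geometric arrangement is possible.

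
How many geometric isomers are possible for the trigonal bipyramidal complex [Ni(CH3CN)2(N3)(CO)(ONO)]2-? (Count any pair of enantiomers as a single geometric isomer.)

Placing the ligands in turn and identifying arrangements related by rotation or reflection leaves 7 distinct geometric isomers.

7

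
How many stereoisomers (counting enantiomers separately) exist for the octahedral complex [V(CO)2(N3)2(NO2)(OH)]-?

In an octahedral complex each vertex has one trans partner and four cis neighbours.
The distinct arrangements are (6 in all): CO trans, N3 trans; CO trans, N3 cis; CO cis, N3 cis (3 arrangements, 2 chiral); CO cis, N3 trans.
Of these, 2 lack any improper symmetry element and so occur as enantiomeric pairs, giving 6 + 2 = 8 stereoisomers in total.

8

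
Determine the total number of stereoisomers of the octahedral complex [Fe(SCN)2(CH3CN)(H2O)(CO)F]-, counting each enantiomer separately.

An octahedron has six vertices in three trans pairs; every non-trans pair is cis.
Systematic enumeration (placing each ligand type in turn and discarding arrangements equivalent by rotation or reflection) gives 9 geometric isomers.
Of these, 6 lack any improper symmetry element and so occur as enantiomeric pairs, giving 9 + 6 = 15 stereoisomers in total.

15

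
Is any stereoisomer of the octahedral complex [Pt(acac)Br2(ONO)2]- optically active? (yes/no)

An octahedron has six vertices in three trans pairs; every non-trans pair is cis.
Each acac is bidentate and must span two cis positions.
Systematic placement gives 3 geometric isomers: Br trans, ONO cis; Br cis, ONO cis (chiral); Br cis, ONO trans.
One of these lacks any improper symmetry element and so occurs as an enantiomeric pair, giving 3 + 1 = 4 stereoisomers in total.

yes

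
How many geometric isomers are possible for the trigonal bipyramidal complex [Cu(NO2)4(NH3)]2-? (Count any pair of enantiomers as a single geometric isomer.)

A trigonal bipyramid has two axial and three equatorial sites, which are chemically inequivalent.
The distinct arrangements are (2 in all): NH3 axial; NH3 equatorial.

2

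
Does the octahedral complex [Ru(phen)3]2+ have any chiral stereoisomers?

The six octahedral sites form three mutually perpendicular trans pairs.
Each phen is bidentate and must span two cis positions.
Only one geometric arrangement is possible; it has no improper symmetry element, so it exists as a pair of enantiomers (2 stereoisomers).

yes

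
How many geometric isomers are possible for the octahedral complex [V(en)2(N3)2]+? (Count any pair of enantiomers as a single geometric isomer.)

2

In an octahedral complex each vertex has one trans partner and four cis neighbours.
Each en is bidentate and must span two cis positions.
The distinct arrangements are (2 in all): N3 trans; N3 cis (chiral).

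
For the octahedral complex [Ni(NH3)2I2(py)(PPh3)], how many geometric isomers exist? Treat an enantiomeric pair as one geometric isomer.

6

There are 6 geometric isomers: NH3 trans, I trans; NH3 cis, I trans; NH3 cis, I cis (3 arrangements, 2 chiral); NH3 trans, I cis.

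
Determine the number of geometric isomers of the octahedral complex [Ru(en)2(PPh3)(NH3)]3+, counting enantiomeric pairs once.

2

The six octahedral sites form three mutually perpendicular trans pairs.
Each en is bidentate and must span two cis positions.
Working through the distinct placements yields 2 geometric isomers: PPh3 and NH3 mutually trans; PPh3 and NH3 mutually cis (chiral).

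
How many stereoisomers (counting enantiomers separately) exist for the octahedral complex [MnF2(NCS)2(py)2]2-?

In an octahedral complex each vertex has one trans partner and four cis neighbours.
The distinct arrangements are (5 in all): F trans, NCS trans, py trans; F trans, NCS cis, py cis; F cis, NCS cis, py trans; F cis, NCS cis, py cis (chiral); F cis, NCS trans, py cis.
One of these lacks any improper symmetry element and so occurs as an enantiomeric pair, giving 5 + 1 = 6 stereoisomers in total.

6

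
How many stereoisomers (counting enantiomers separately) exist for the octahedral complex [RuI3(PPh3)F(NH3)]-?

5

Systematic placement gives 4 geometric isomers: I mer (3 arrangements); I fac (chiral).
One of these lacks any improper symmetry element and so occurs as an enantiomeric pair, giving 4 + 1 = 5 stereoisomers in total.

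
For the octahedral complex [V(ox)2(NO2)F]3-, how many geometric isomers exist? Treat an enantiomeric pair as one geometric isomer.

2

An octahedron has six vertices in three trans pairs; every non-trans pair is cis.
Each ox is bidentate and must span two cis positions.
Working through the distinct placements yields 2 geometric isomers: NO2 and F mutually trans; NO2 and F mutually cis (chiral).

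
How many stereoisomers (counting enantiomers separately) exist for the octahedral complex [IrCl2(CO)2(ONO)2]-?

The six octahedral sites form three mutually perpendicular trans pairs.
Working through the distinct placements yields 5 geometric isomers: Cl trans, CO trans, ONO trans; Cl cis, CO trans, ONO cis; Cl cis, CO cis, ONO trans; Cl cis, CO cis, ONO cis (chiral); Cl trans, CO cis, ONO cis.
One of these lacks any improper symmetry element and so occurs as an enantiomeric pair, giving 5 + 1 = 6 stereoisomers in total.

6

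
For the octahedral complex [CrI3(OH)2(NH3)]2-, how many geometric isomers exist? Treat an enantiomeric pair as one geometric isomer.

An octahedron has six vertices in three trans pairs; every non-trans pair is cis.
The distinct arrangements are (3 in all): I mer, OH trans; I mer, OH cis; I fac, OH cis.

3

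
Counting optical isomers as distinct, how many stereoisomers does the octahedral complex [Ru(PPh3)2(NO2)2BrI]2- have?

Working through the distinct placements yields 6 geometric isomers: PPh3 trans, NO2 trans; PPh3 cis, NO2 cis (3 arrangements, 2 chiral); PPh3 trans, NO2 cis; PPh3 cis, NO2 trans.
Of these, 2 lack any improper symmetry element and so occur as enantiomeric pairs, giving 6 + 2 = 8 stereoisomers in total.

8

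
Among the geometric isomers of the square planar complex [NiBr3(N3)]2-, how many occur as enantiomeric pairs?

A square has two trans pairs of vertices; adjacent vertices are cis.
Only one geometric arrangement is possible.

0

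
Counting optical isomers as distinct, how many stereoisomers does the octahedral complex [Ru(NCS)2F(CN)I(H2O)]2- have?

An octahedron has six vertices in three trans pairs; every non-trans pair is cis.
Exhaustive case analysis gives 9 geometric isomers.
Of these, 6 lack any improper symmetry element and so occur as enantiomeric pairs, giving 9 + 6 = 15 stereoisomers in total.

15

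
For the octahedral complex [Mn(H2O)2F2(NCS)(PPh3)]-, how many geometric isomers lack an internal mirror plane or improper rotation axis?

The six octahedral sites form three mutually perpendicular trans pairs.
There are 6 geometric isomers: H2O trans, F trans; H2O cis, F trans; H2O cis, F cis (3 arrangements, 2 chiral); H2O trans, F cis.
Of these, 2 lack any improper symmetry element and so occur as enantiomeric pairs, giving 6 + 2 = 8 stereoisomers in total.

2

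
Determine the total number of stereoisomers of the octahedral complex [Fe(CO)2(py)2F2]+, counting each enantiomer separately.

6

The six octahedral sites form three mutually perpendicular trans pairs.
There are 5 geometric isomers: CO trans, py trans, F trans; CO trans, py cis, F cis; CO cis, py trans, F cis; CO cis, py cis, F cis (chiral); CO cis, py cis, F trans.
One of these lacks any improper symmetry element and so occurs as an enantiomeric pair, giving 5 + 1 = 6 stereoisomers in total.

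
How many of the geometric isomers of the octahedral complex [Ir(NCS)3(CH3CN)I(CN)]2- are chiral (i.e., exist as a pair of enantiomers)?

The six octahedral sites form three mutually perpendicular trans pairs.
There are 4 geometric isomers: NCS mer (3 arrangements); NCS fac (chiral).
One of these lacks any improper symmetry element and so occurs as an enantiomeric pair, giving 4 + 1 = 5 stereoisomers in total.

1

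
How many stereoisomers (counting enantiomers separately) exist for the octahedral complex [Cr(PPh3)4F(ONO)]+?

2

An octahedron has six vertices in three trans pairs; every non-trans pair is cis.
The distinct arrangements are (2 in all): F and ONO mutually trans; F and ONO mutually cis.
Each arrangement has an internal mirror plane or centre of symmetry, so none is chiral.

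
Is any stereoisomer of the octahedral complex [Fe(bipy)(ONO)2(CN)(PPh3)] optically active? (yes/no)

An octahedron has six vertices in three trans pairs; every non-trans pair is cis.
Each bipy is bidentate and must span two cis positions.
Working through the distinct placements yields 4 geometric isomers: ONO cis (3 arrangements, 2 chiral); ONO trans.
Of these, 2 lack any improper symmetry element and so occur as enantiomeric pairs, giving 4 + 2 = 6 stereoisomers in total.

yes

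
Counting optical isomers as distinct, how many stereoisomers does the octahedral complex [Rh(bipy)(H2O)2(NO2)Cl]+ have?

In an octahedral complex each vertex has one trans partner and four cis neighbours.
Each bipy is bidentate and must span two cis positions.
The distinct arrangements are (4 in all): H2O cis (3 arrangements, 2 chiral); H2O trans.
Of these, 2 lack any improper symmetry element and so occur as enantiomeric pairs, giving 4 + 2 = 6 stereoisomers in total.

6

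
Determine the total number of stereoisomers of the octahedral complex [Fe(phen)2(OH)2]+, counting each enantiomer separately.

An octahedron has six vertices in three trans pairs; every non-trans pair is cis.
Each phen is bidentate and must span two cis positions.
The distinct arrangements are (2 in all): OH trans; OH cis (chiral).
One of these lacks any improper symmetry element and so occurs as an enantiomeric pair, giving 2 + 1 = 3 stereoisomers in total.

3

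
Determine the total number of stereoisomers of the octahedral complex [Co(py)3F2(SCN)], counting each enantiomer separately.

The six octahedral sites form three mutually perpendicular trans pairs.
There are 3 geometric isomers: py mer, F trans; py mer, F cis; py fac, F cis.
Each arrangement has an internal mirror plane or centre of symmetry, so none is chiral.

3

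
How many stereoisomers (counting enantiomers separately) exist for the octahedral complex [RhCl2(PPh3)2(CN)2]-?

There are 5 geometric isomers: Cl trans, PPh3 trans, CN trans; Cl cis, PPh3 cis, CN trans; Cl cis, PPh3 trans, CN cis; Cl cis, PPh3 cis, CN cis (chiral); Cl trans, PPh3 cis, CN cis.
One of these lacks any improper symmetry element and so occurs as an enantiomeric pair, giving 5 + 1 = 6 stereoisomers in total.

6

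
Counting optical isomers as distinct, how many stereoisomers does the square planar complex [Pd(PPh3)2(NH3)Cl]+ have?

In a square planar complex each vertex has one trans partner and two cis neighbours.
There are 2 geometric isomers: PPh3 cis; PPh3 trans.
Each arrangement has an internal mirror plane or centre of symmetry, so none is chiral.

2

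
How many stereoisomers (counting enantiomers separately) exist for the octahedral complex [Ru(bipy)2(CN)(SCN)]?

3

An octahedron has six vertices in three trans pairs; every non-trans pair is cis.
Each bipy is bidentate and must span two cis positions.
There are 2 geometric isomers: CN and SCN mutually trans; CN and SCN mutually cis (chiral).
One of these lacks any improper symmetry element and so occurs as an enantiomeric pair, giving 2 + 1 = 3 stereoisomers in total.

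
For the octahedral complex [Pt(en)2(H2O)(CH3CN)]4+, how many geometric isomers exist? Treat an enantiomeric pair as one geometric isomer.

2

An octahedron has six vertices in three trans pairs; every non-trans pair is cis.
Each en is bidentate and must span two cis positions.
There are 2 geometric isomers: H2O and CH3CN mutually trans; H2O and CH3CN mutually cis (chiral).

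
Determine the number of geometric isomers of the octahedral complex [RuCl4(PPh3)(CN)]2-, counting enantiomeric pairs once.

2

An octahedron has six vertices in three trans pairs; every non-trans pair is cis.
Working through the distinct placements yields 2 geometric isomers: PPh3 and CN mutually cis; PPh3 and CN mutually trans.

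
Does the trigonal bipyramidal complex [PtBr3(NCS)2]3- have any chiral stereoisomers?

Working through the distinct placements yields 3 geometric isomers: NCS both equatorial; NCS one axial, one equatorial; NCS both axial.
Each arrangement has an internal mirror plane or centre of symmetry, so none is chiral.

no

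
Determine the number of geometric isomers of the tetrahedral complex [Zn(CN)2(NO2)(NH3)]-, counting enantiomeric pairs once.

All four vertices of a tetrahedron are equivalent and mutually adjacent, so cis/trans isomerism cannot arise.
Only one geometric arrangement is possible.

1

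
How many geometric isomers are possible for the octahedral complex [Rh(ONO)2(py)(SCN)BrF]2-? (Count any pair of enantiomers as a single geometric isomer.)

The six octahedral sites form three mutually perpendicular trans pairs.
Systematic enumeration (placing each ligand type in turn and discarding arrangements equivalent by rotation or reflection) gives 9 geometric isomers.

9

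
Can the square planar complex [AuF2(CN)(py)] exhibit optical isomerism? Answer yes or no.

no

In a square planar complex each vertex has one trans partner and two cis neighbours.
Working through the distinct placements yields 2 geometric isomers: F cis; F trans.
Each arrangement has an internal mirror plane or centre of symmetry, so none is chiral.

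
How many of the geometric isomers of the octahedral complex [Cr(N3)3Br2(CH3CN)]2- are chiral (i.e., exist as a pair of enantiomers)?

Working through the distinct placements yields 3 geometric isomers: N3 mer, Br trans; N3 mer, Br cis; N3 fac, Br cis.
Each arrangement has an internal mirror plane or centre of symmetry, so none is chiral.

0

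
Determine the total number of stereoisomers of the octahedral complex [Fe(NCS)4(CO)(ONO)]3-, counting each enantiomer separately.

2

In an octahedral complex each vertex has one trans partner and four cis neighbours.
Working through the distinct placements yields 2 geometric isomers: CO and ONO mutually cis; CO and ONO mutually trans.
Each arrangement has an internal mirror plane or centre of symmetry, so none is chiral.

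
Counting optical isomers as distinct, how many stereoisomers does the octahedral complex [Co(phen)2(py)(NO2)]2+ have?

The six octahedral sites form three mutually perpendicular trans pairs.
Each phen is bidentate and must span two cis positions.
There are 2 geometric isomers: py and NO2 mutually cis (chiral); py and NO2 mutually trans.
One of these lacks any improper symmetry element and so occurs as an enantiomeric pair, giving 2 + 1 = 3 stereoisomers in total.

3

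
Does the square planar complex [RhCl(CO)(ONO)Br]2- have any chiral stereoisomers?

In a square planar complex each vertex has one trans partner and two cis neighbours.
The distinct arrangements are (3 in all): (Br/Cl trans, CO/ONO trans); (Br/ONO trans, CO/Cl trans); (Br/CO trans, Cl/ONO trans).
Each arrangement has an internal mirror plane or centre of symmetry, so none is chiral.

no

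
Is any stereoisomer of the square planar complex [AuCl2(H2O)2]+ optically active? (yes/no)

no

In a square planar complex each vertex has one trans partner and two cis neighbours.
Working through the distinct placements yields 2 geometric isomers: Cl cis; Cl trans.
Each arrangement has an internal mirror plane or centre of symmetry, so none is chiral.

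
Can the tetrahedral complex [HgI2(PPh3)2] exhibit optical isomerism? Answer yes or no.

no

In a tetrahedral complex all four positions are equivalent and every pair of ligands is adjacent — there is no cis/trans distinction.
Only one geometric arrangement is possible.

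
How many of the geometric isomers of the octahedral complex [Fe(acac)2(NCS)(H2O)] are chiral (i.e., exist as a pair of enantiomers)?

1

In an octahedral complex each vertex has one trans partner and four cis neighbours.
Each acac is bidentate and must span two cis positions.
The distinct arrangements are (2 in all): NCS and H2O mutually trans; NCS and H2O mutually cis (chiral).
One of these lacks any improper symmetry element and so occurs as an enantiomeric pair, giving 2 + 1 = 3 stereoisomers in total.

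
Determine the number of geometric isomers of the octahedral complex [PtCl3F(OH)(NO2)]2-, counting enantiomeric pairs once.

4

In an octahedral complex each vertex has one trans partner and four cis neighbours.
Working through the distinct placements yields 4 geometric isomers: Cl mer (3 arrangements); Cl fac (chiral).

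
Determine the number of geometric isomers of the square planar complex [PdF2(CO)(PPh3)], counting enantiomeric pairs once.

In a square planar complex each vertex has one trans partner and two cis neighbours.
Systematic placement gives 2 geometric isomers: F cis; F trans.

2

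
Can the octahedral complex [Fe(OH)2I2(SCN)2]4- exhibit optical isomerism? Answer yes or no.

The six octahedral sites form three mutually perpendicular trans pairs.
There are 5 geometric isomers: OH trans, I trans, SCN trans; OH cis, I trans, SCN cis; OH cis, I cis, SCN trans; OH cis, I cis, SCN cis (chiral); OH trans, I cis, SCN cis.
One of these lacks any improper symmetry element and so occurs as an enantiomeric pair, giving 5 + 1 = 6 stereoisomers in total.

yes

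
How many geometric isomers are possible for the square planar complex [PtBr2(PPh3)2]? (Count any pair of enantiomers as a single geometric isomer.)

Systematic placement gives 2 geometric isomers: Br cis; Br trans.

2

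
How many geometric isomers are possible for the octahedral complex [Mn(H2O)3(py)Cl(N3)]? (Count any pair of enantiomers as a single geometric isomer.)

The six octahedral sites form three mutually perpendicular trans pairs.
The distinct arrangements are (4 in all): H2O mer (3 arrangements); H2O fac (chiral).

4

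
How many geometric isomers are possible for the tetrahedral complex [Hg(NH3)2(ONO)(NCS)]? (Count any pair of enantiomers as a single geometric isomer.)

1

In a tetrahedral complex all four positions are equivalent and every pair of ligands is adjacent — there is no cis/trans distinction.
Only one geometric arrangement is possible.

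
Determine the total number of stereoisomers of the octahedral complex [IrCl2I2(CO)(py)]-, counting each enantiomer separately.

8

In an octahedral complex each vertex has one trans partner and four cis neighbours.
There are 6 geometric isomers: Cl cis, I cis (3 arrangements, 2 chiral); Cl cis, I trans; Cl trans, I cis; Cl trans, I trans.
Of these, 2 lack any improper symmetry element and so occur as enantiomeric pairs, giving 6 + 2 = 8 stereoisomers in total.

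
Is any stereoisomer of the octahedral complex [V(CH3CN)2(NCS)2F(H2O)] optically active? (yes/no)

The six octahedral sites form three mutually perpendicular trans pairs.
There are 6 geometric isomers: CH3CN trans, NCS trans; CH3CN trans, NCS cis; CH3CN cis, NCS trans; CH3CN cis, NCS cis (3 arrangements, 2 chiral).
Of these, 2 lack any improper symmetry element and so occur as enantiomeric pairs, giving 6 + 2 = 8 stereoisomers in total.

yes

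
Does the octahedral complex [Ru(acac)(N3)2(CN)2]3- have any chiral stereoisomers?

yes

In an octahedral complex each vertex has one trans partner and four cis neighbours.
Each acac is bidentate and must span two cis positions.
Working through the distinct placements yields 3 geometric isomers: N3 cis, CN trans; N3 cis, CN cis (chiral); N3 trans, CN cis.
One of these lacks any improper symmetry element and so occurs as an enantiomeric pair, giving 3 + 1 = 4 stereoisomers in total.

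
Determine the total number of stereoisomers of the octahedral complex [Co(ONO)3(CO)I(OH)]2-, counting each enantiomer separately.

5

An octahedron has six vertices in three trans pairs; every non-trans pair is cis.
Working through the distinct placements yields 4 geometric isomers: ONO mer (3 arrangements); ONO fac (chiral).
One of these lacks any improper symmetry element and so occurs as an enantiomeric pair, giving 4 + 1 = 5 stereoisomers in total.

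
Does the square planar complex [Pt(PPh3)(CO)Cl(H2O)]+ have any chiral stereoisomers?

no

In a square planar complex each vertex has one trans partner and two cis neighbours.
There are 3 geometric isomers: (CO/H2O trans, Cl/PPh3 trans); (CO/PPh3 trans, Cl/H2O trans); (CO/Cl trans, H2O/PPh3 trans).
Each arrangement has an internal mirror plane or centre of symmetry, so none is chiral.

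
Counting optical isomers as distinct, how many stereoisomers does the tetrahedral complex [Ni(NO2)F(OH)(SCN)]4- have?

All four vertices of a tetrahedron are equivalent and mutually adjacent, so cis/trans isomerism cannot arise.
Only one geometric arrangement is possible; it has no improper symmetry element, so it exists as a pair of enantiomers (2 stereoisomers).

2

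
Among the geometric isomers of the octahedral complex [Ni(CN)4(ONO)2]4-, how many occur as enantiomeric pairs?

The distinct arrangements are (2 in all): ONO trans; ONO cis.
Each arrangement has an internal mirror plane or centre of symmetry, so none is chiral.

0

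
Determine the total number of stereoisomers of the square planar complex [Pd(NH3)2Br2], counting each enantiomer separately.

2

In a square planar complex each vertex has one trans partner and two cis neighbours.
Systematic placement gives 2 geometric isomers: NH3 cis; NH3 trans.
Each arrangement has an internal mirror plane or centre of symmetry, so none is chiral.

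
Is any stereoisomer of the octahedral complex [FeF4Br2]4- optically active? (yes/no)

no

In an octahedral complex each vertex has one trans partner and four cis neighbours.
There are 2 geometric isomers: Br trans; Br cis.
Each arrangement has an internal mirror plane or centre of symmetry, so none is chiral.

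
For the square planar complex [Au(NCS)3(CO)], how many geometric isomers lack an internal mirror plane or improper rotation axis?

0

A square has two trans pairs of vertices; adjacent vertices are cis.
Only one geometric arrangement is possible.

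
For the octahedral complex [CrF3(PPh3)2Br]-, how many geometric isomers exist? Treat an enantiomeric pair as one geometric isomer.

3

Systematic placement gives 3 geometric isomers: F mer, PPh3 trans; F fac, PPh3 cis; F mer, PPh3 cis.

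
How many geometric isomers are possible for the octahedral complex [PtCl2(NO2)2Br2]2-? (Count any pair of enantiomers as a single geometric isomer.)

5

An octahedron has six vertices in three trans pairs; every non-trans pair is cis.
The distinct arrangements are (5 in all): Cl trans, NO2 trans, Br trans; Cl cis, NO2 cis, Br trans; Cl cis, NO2 trans, Br cis; Cl cis, NO2 cis, Br cis (chiral); Cl trans, NO2 cis, Br cis.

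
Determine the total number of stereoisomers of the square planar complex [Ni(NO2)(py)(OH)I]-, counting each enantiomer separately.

3

A square has two trans pairs of vertices; adjacent vertices are cis.
The distinct arrangements are (3 in all): (I/OH trans, NO2/py trans); (I/py trans, NO2/OH trans); (I/NO2 trans, OH/py trans).
Each arrangement has an internal mirror plane or centre of symmetry, so none is chiral.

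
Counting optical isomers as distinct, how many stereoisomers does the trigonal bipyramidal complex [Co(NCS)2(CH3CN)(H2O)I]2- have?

Systematic enumeration (placing each ligand type in turn and discarding arrangements equivalent by rotation or reflection) gives 7 geometric isomers.
Of these, 3 lack any improper symmetry element and so occur as enantiomeric pairs, giving 7 + 3 = 10 stereoisomers in total.

10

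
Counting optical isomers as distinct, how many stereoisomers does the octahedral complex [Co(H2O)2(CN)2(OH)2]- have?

6

Working through the distinct placements yields 5 geometric isomers: H2O trans, CN trans, OH trans; H2O cis, CN trans, OH cis; H2O cis, CN cis, OH trans; H2O cis, CN cis, OH cis (chiral); H2O trans, CN cis, OH cis.
One of these lacks any improper symmetry element and so occurs as an enantiomeric pair, giving 5 + 1 = 6 stereoisomers in total.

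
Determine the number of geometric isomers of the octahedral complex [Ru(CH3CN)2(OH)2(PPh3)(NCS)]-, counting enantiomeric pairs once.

The six octahedral sites form three mutually perpendicular trans pairs.
Systematic placement gives 6 geometric isomers: CH3CN trans, OH cis; CH3CN trans, OH trans; CH3CN cis, OH cis (3 arrangements, 2 chiral); CH3CN cis, OH trans.

6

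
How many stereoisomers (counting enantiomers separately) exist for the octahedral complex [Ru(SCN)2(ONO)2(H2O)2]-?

6

The six octahedral sites form three mutually perpendicular trans pairs.
Working through the distinct placements yields 5 geometric isomers: SCN trans, ONO trans, H2O trans; SCN cis, ONO cis, H2O trans; SCN trans, ONO cis, H2O cis; SCN cis, ONO cis, H2O cis (chiral); SCN cis, ONO trans, H2O cis.
One of these lacks any improper symmetry element and so occurs as an enantiomeric pair, giving 5 + 1 = 6 stereoisomers in total.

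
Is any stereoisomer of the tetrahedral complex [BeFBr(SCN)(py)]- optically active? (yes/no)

Only one geometric arrangement is possible; it has no improper symmetry element, so it exists as a pair of enantiomers (2 stereoisomers).

yes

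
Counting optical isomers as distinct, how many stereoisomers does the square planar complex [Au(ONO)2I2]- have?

2

A square has two trans pairs of vertices; adjacent vertices are cis.
There are 2 geometric isomers: ONO cis; ONO trans.
Each arrangement has an internal mirror plane or centre of symmetry, so none is chiral.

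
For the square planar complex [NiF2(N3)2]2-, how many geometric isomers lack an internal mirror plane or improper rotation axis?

0

In a square planar complex each vertex has one trans partner and two cis neighbours.
There are 2 geometric isomers: F cis; F trans.
Each arrangement has an internal mirror plane or centre of symmetry, so none is chiral.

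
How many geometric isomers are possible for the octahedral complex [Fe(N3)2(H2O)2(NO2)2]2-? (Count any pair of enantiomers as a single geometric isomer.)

An octahedron has six vertices in three trans pairs; every non-trans pair is cis.
Working through the distinct placements yields 5 geometric isomers: N3 trans, H2O trans, NO2 trans; N3 cis, H2O trans, NO2 cis; N3 cis, H2O cis, NO2 trans; N3 cis, H2O cis, NO2 cis (chiral); N3 trans, H2O cis, NO2 cis.

5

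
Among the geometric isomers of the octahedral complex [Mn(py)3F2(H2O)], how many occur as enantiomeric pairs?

Systematic placement gives 3 geometric isomers: py mer, F trans; py mer, F cis; py fac, F cis.
Each arrangement has an internal mirror plane or centre of symmetry, so none is chiral.

0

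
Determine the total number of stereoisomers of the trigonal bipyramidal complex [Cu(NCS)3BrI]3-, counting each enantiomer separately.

Systematic placement gives 4 geometric isomers: Br axial, I axial; Br axial, I equatorial; Br equatorial, I axial; Br equatorial, I equatorial.
Each arrangement has an internal mirror plane or centre of symmetry, so none is chiral.

4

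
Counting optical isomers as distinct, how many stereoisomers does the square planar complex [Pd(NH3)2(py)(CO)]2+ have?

2

Working through the distinct placements yields 2 geometric isomers: NH3 cis; NH3 trans.
Each arrangement has an internal mirror plane or centre of symmetry, so none is chiral.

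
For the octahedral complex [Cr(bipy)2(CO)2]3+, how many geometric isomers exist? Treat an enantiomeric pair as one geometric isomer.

In an octahedral complex each vertex has one trans partner and four cis neighbours.
Each bipy is bidentate and must span two cis positions.
Working through the distinct placements yields 2 geometric isomers: CO trans; CO cis (chiral).

2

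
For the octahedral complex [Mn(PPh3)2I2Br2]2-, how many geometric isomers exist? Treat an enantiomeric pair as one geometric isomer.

5

In an octahedral complex each vertex has one trans partner and four cis neighbours.
Systematic placement gives 5 geometric isomers: PPh3 trans, I trans, Br trans; PPh3 cis, I cis, Br trans; PPh3 trans, I cis, Br cis; PPh3 cis, I cis, Br cis (chiral); PPh3 cis, I trans, Br cis.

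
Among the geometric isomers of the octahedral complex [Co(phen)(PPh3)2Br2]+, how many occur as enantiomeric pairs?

The six octahedral sites form three mutually perpendicular trans pairs.
Each phen is bidentate and must span two cis positions.
There are 3 geometric isomers: PPh3 cis, Br trans; PPh3 cis, Br cis (chiral); PPh3 trans, Br cis.
One of these lacks any improper symmetry element and so occurs as an enantiomeric pair, giving 3 + 1 = 4 stereoisomers in total.

1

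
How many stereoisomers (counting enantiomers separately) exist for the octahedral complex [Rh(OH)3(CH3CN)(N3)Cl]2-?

In an octahedral complex each vertex has one trans partner and four cis neighbours.
Working through the distinct placements yields 4 geometric isomers: OH mer (3 arrangements); OH fac (chiral).
One of these lacks any improper symmetry element and so occurs as an enantiomeric pair, giving 4 + 1 = 5 stereoisomers in total.

5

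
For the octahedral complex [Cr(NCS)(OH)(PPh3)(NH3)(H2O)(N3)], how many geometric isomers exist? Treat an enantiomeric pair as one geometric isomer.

15

Exhaustive case analysis gives 15 geometric isomers.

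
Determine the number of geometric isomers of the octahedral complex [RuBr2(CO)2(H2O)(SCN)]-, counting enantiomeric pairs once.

In an octahedral complex each vertex has one trans partner and four cis neighbours.
There are 6 geometric isomers: Br trans, CO trans; Br trans, CO cis; Br cis, CO cis (3 arrangements, 2 chiral); Br cis, CO trans.

6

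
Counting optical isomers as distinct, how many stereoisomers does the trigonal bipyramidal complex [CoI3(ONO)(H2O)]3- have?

In a trigonal bipyramid the two axial positions differ from the three equatorial ones.
The distinct arrangements are (4 in all): ONO equatorial, H2O axial; ONO axial, H2O axial; ONO equatorial, H2O equatorial; ONO axial, H2O equatorial.
Each arrangement has an internal mirror plane or centre of symmetry, so none is chiral.

4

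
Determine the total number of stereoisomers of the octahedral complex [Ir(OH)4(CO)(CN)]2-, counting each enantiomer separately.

An octahedron has six vertices in three trans pairs; every non-trans pair is cis.
The distinct arrangements are (2 in all): CO and CN mutually trans; CO and CN mutually cis.
Each arrangement has an internal mirror plane or centre of symmetry, so none is chiral.

2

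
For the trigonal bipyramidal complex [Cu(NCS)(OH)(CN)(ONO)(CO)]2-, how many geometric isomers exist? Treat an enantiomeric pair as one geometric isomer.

10

A trigonal bipyramid has two axial and three equatorial sites, which are chemically inequivalent.
Systematic enumeration (placing each ligand type in turn and discarding arrangements equivalent by rotation or reflection) gives 10 geometric isomers.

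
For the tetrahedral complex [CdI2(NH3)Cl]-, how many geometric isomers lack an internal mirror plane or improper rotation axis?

Only one geometric arrangement is possible.

0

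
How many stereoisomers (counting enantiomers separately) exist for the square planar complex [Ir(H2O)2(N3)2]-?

In a square planar complex each vertex has one trans partner and two cis neighbours.
The distinct arrangements are (2 in all): H2O cis; H2O trans.
Each arrangement has an internal mirror plane or centre of symmetry, so none is chiral.

2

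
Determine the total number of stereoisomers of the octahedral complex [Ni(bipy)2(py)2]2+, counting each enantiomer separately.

3

The six octahedral sites form three mutually perpendicular trans pairs.
Each bipy is bidentate and must span two cis positions.
Working through the distinct placements yields 2 geometric isomers: py trans; py cis (chiral).
One of these lacks any improper symmetry element and so occurs as an enantiomeric pair, giving 2 + 1 = 3 stereoisomers in total.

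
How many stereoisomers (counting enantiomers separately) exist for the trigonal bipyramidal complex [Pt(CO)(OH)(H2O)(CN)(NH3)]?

20

Exhaustive case analysis gives 10 geometric isomers.
Of these, 10 lack any improper symmetry element and so occur as enantiomeric pairs, giving 10 + 10 = 20 stereoisomers in total.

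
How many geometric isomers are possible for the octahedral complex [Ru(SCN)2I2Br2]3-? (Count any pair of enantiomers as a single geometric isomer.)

5

The distinct arrangements are (5 in all): SCN trans, I trans, Br trans; SCN cis, I cis, Br trans; SCN trans, I cis, Br cis; SCN cis, I cis, Br cis (chiral); SCN cis, I trans, Br cis.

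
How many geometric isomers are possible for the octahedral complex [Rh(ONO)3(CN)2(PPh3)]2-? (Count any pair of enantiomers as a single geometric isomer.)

3

The six octahedral sites form three mutually perpendicular trans pairs.
There are 3 geometric isomers: ONO mer, CN trans; ONO fac, CN cis; ONO mer, CN cis.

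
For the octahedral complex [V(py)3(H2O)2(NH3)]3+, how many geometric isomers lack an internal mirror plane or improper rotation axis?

0

An octahedron has six vertices in three trans pairs; every non-trans pair is cis.
Systematic placement gives 3 geometric isomers: py mer, H2O trans; py mer, H2O cis; py fac, H2O cis.
Each arrangement has an internal mirror plane or centre of symmetry, so none is chiral.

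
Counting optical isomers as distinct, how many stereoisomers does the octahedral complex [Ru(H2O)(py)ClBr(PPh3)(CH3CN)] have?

In an octahedral complex each vertex has one trans partner and four cis neighbours.
Systematic enumeration (placing each ligand type in turn and discarding arrangements equivalent by rotation or reflection) gives 15 geometric isomers.
Of these, 15 lack any improper symmetry element and so occur as enantiomeric pairs, giving 15 + 15 = 30 stereoisomers in total.

30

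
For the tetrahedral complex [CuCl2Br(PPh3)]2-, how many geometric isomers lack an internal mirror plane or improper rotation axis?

0

All four vertices of a tetrahedron are equivalent and mutually adjacent, so cis/trans isomerism cannot arise.
Only one geometric arrangement is possible.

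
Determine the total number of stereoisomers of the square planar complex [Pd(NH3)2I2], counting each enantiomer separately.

2

A square has two trans pairs of vertices; adjacent vertices are cis.
The distinct arrangements are (2 in all): NH3 cis; NH3 trans.
Each arrangement has an internal mirror plane or centre of symmetry, so none is chiral.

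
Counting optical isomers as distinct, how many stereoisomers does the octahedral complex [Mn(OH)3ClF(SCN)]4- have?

5

In an octahedral complex each vertex has one trans partner and four cis neighbours.
There are 4 geometric isomers: OH mer (3 arrangements); OH fac (chiral).
One of these lacks any improper symmetry element and so occurs as an enantiomeric pair, giving 4 + 1 = 5 stereoisomers in total.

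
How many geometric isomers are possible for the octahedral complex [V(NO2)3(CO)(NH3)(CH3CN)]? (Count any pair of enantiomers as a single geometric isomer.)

4

There are 4 geometric isomers: NO2 mer (3 arrangements); NO2 fac (chiral).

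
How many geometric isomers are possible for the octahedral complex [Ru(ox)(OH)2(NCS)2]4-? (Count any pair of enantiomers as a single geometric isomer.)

3

The six octahedral sites form three mutually perpendicular trans pairs.
Each ox is bidentate and must span two cis positions.
The distinct arrangements are (3 in all): OH cis, NCS trans; OH cis, NCS cis (chiral); OH trans, NCS cis.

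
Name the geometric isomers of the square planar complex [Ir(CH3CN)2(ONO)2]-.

cis and trans

There are 2 geometric isomers: CH3CN cis; CH3CN trans.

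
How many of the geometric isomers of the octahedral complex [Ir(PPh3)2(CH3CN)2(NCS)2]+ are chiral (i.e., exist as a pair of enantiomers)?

1

The distinct arrangements are (5 in all): PPh3 trans, CH3CN trans, NCS trans; PPh3 cis, CH3CN trans, NCS cis; PPh3 trans, CH3CN cis, NCS cis; PPh3 cis, CH3CN cis, NCS cis (chiral); PPh3 cis, CH3CN cis, NCS trans.
One of these lacks any improper symmetry element and so occurs as an enantiomeric pair, giving 5 + 1 = 6 stereoisomers in total.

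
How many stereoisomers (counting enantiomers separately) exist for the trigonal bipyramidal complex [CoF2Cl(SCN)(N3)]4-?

10

In a trigonal bipyramid the two axial positions differ from the three equatorial ones.
Placing the ligands in turn and identifying arrangements related by rotation or reflection leaves 7 distinct geometric isomers.
Of these, 3 lack any improper symmetry element and so occur as enantiomeric pairs, giving 7 + 3 = 10 stereoisomers in total.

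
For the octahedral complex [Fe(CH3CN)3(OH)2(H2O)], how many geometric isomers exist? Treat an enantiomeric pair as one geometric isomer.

3

There are 3 geometric isomers: CH3CN mer, OH trans; CH3CN mer, OH cis; CH3CN fac, OH cis.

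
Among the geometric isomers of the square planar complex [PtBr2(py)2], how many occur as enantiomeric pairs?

In a square planar complex each vertex has one trans partner and two cis neighbours.
The distinct arrangements are (2 in all): Br cis; Br trans.
Each arrangement has an internal mirror plane or centre of symmetry, so none is chiral.

0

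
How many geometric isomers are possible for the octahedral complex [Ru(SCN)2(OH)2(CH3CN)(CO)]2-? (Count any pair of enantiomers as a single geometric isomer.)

An octahedron has six vertices in three trans pairs; every non-trans pair is cis.
There are 6 geometric isomers: SCN trans, OH trans; SCN cis, OH cis (3 arrangements, 2 chiral); SCN trans, OH cis; SCN cis, OH trans.

6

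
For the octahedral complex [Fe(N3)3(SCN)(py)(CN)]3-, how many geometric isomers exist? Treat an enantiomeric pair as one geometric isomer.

4

An octahedron has six vertices in three trans pairs; every non-trans pair is cis.
There are 4 geometric isomers: N3 mer (3 arrangements); N3 fac (chiral).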